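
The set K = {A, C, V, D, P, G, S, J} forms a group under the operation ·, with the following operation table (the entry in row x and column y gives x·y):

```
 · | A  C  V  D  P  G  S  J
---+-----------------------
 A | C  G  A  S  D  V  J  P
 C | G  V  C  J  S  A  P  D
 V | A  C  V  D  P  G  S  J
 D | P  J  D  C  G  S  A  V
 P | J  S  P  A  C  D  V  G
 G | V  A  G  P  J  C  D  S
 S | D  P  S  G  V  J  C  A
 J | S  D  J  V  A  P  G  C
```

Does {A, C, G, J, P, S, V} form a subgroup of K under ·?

C·J = D, which is not in {A, C, G, J, P, S, V}.
The subset is not closed under ·, so it is not a subgroup.

No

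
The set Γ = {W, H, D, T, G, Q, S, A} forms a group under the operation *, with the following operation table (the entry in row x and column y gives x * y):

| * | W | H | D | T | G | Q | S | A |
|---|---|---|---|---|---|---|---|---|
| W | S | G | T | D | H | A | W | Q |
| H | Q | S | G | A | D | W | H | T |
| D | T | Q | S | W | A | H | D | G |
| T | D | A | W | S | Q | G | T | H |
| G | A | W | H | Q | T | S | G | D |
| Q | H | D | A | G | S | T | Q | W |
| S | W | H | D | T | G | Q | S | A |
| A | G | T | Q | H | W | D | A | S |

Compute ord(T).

2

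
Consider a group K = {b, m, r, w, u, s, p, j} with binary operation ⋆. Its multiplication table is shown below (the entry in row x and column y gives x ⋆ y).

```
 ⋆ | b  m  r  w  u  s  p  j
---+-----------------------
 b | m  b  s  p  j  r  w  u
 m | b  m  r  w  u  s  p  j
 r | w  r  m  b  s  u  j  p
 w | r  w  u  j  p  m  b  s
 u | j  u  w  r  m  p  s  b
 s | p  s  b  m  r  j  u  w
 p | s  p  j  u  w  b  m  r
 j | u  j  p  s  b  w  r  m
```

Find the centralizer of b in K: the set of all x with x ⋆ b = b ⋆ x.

Compare row b with column b entry by entry.
u ⋆ b = j = b ⋆ u, so u commutes with b.
s ⋆ b = p but b ⋆ s = r, so s does not.
Collecting the elements that commute with b: C(b) = {b, j, m, u}.

{b, j, m, u}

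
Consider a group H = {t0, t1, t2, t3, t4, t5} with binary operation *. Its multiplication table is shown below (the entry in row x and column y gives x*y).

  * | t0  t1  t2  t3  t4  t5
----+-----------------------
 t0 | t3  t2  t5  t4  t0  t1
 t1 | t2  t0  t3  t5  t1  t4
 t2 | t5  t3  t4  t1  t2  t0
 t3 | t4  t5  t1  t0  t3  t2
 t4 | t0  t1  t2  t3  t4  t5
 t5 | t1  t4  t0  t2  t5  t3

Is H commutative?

Check whether the table is symmetric across its main diagonal.
Every entry (row x, col y) equals the entry (row y, col x), so H is abelian.

Yes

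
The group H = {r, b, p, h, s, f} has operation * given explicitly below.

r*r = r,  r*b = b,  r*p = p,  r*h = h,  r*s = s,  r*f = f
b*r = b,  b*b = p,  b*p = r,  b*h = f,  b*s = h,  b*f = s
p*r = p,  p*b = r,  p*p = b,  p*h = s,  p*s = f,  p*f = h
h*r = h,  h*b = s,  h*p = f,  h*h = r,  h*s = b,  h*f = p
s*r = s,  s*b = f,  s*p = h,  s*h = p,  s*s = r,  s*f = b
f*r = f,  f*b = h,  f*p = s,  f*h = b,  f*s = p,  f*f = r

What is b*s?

h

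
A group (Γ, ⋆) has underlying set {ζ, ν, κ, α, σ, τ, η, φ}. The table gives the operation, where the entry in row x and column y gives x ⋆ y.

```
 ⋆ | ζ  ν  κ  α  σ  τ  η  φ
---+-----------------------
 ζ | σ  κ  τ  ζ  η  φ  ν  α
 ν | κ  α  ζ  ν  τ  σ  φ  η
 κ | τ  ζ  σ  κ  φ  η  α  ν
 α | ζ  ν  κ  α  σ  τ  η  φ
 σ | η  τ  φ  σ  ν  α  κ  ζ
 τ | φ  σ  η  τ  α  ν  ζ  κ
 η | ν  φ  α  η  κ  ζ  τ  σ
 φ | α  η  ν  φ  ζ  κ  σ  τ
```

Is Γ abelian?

Yes

Check whether the table is symmetric across its main diagonal.
Every entry (row x, col y) equals the entry (row y, col x), so Γ is abelian.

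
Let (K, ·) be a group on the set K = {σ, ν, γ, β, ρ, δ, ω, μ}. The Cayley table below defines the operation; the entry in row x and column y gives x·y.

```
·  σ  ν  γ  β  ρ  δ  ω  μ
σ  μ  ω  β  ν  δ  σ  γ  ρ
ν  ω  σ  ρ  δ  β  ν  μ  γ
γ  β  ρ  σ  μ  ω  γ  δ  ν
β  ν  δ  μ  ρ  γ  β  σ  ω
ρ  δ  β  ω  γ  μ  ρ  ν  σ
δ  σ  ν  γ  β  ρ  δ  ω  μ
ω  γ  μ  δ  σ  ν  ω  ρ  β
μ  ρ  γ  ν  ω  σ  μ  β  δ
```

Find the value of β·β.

ρ

Read row β, column β: β·β = ρ.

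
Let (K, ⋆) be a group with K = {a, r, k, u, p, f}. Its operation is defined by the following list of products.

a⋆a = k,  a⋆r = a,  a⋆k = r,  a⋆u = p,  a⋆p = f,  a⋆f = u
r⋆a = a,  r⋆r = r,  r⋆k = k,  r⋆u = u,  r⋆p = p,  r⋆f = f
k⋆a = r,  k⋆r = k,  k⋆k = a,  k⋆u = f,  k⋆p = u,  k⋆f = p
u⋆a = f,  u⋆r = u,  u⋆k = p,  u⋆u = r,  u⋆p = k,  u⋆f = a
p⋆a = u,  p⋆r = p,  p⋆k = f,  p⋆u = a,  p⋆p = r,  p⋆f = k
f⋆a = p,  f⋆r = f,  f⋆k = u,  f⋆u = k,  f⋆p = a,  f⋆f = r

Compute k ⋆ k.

a

Read row k, column k: k ⋆ k = a.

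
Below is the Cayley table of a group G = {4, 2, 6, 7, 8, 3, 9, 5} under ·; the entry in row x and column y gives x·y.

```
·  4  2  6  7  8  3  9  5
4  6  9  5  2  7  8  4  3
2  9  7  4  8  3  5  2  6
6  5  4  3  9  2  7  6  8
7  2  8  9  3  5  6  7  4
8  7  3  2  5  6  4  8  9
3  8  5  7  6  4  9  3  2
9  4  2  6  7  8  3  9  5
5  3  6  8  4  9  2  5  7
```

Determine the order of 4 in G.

The identity element is 9 (its row matches the header).
4^1 = 4
4^2 = 4·4 = 6
4^3 = 6·4 = 5
4^4 = 5·4 = 3
4^5 = 3·4 = 8
4^6 = 8·4 = 7
4^7 = 7·4 = 2
4^8 = 2·4 = 9
The first power of 4 equal to the identity is 4^8, so ord(4) = 8.

8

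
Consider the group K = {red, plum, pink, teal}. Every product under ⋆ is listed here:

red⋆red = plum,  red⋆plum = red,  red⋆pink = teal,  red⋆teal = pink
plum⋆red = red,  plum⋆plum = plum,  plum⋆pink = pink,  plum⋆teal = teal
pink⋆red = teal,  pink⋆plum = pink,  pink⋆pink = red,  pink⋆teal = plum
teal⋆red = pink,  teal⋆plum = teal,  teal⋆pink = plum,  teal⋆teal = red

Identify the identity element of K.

The identity e satisfies e ⋆ x = x for all x, so its row in the table reproduces the column headers.
Row plum reads: red, plum, pink, teal — exactly the header order. So plum is the identity.

plum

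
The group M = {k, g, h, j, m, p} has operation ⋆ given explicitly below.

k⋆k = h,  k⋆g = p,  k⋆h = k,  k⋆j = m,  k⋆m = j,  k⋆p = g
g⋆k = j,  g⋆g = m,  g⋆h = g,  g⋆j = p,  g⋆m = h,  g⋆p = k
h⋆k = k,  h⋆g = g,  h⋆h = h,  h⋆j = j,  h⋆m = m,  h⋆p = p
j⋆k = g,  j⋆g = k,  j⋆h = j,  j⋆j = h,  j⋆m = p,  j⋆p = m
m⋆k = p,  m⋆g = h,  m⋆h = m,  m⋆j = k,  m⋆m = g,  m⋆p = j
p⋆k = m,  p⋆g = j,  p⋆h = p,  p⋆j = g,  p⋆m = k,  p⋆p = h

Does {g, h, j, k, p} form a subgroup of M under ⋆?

No

g ⋆ g = m, which is not in {g, h, j, k, p}.
The subset is not closed under ⋆, so it is not a subgroup.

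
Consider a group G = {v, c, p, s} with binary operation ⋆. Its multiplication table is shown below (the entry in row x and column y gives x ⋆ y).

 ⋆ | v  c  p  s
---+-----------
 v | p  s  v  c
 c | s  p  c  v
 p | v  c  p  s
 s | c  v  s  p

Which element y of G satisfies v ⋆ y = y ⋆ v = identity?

First locate the identity: row p matches the header, so p is the identity.
Scan row v for p: v ⋆ v = p. Hence v^(-1) = v.

v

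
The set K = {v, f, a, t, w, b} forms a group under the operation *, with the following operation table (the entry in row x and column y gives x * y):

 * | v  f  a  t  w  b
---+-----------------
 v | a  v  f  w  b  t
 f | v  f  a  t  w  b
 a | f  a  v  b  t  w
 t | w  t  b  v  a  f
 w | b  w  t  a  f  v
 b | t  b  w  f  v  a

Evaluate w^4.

f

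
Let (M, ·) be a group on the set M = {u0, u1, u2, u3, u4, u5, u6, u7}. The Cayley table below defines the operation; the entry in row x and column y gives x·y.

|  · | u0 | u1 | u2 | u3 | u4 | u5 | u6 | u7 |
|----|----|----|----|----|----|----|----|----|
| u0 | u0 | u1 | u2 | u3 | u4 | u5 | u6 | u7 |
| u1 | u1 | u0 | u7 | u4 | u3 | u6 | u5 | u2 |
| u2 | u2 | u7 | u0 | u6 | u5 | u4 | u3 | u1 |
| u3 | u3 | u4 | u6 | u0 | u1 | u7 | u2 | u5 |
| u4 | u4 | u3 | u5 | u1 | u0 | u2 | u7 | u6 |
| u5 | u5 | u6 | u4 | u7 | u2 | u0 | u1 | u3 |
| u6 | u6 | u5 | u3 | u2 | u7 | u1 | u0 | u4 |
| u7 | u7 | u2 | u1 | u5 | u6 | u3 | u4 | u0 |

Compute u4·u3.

u1

Read row u4, column u3: u4·u3 = u1.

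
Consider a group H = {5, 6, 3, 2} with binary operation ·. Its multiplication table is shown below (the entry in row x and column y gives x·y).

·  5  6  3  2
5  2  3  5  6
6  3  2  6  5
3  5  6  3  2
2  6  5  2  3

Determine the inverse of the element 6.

First locate the identity: row 3 matches the header, so 3 is the identity.
Scan row 6 for 3: 6·5 = 3. Hence 6^(-1) = 5.
(Structurally, H here is isomorphic to the cyclic group Z_4.)

5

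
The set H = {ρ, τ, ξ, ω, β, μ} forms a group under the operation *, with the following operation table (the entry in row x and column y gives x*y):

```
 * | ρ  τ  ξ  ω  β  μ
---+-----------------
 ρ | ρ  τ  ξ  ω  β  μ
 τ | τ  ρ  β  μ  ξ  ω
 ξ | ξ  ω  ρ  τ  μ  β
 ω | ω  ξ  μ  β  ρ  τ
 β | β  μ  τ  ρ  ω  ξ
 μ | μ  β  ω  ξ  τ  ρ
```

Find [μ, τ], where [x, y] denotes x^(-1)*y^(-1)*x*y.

ω

Identity is ρ; from the table μ^(-1) = μ and τ^(-1) = τ.
μ*τ = β
β*μ = ξ
ξ*τ = ω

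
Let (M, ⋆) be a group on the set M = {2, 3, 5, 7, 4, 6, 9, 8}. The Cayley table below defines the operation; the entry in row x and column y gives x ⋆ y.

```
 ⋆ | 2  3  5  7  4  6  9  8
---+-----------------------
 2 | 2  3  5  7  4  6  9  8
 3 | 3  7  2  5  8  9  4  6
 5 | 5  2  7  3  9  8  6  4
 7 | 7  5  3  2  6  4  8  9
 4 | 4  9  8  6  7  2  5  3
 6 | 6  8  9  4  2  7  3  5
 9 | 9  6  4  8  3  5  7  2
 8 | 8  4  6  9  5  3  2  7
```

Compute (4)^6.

4^1 = 4
4^2 = 4 ⋆ 4 = 7
4^3 = 7 ⋆ 4 = 6
4^4 = 6 ⋆ 4 = 2
4^5 = 2 ⋆ 4 = 4
4^6 = 4 ⋆ 4 = 7

7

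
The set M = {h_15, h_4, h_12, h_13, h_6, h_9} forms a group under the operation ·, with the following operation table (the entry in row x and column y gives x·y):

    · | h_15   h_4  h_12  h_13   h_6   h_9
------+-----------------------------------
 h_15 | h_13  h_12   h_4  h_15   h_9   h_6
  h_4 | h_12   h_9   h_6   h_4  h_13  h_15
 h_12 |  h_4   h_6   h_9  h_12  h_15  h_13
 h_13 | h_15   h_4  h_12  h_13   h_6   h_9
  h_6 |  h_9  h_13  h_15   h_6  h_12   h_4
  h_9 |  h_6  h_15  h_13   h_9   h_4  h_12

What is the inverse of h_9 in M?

h_12

First locate the identity: row h_13 matches the header, so h_13 is the identity.
Scan row h_9 for h_13: h_9·h_12 = h_13. Hence h_9^(-1) = h_12.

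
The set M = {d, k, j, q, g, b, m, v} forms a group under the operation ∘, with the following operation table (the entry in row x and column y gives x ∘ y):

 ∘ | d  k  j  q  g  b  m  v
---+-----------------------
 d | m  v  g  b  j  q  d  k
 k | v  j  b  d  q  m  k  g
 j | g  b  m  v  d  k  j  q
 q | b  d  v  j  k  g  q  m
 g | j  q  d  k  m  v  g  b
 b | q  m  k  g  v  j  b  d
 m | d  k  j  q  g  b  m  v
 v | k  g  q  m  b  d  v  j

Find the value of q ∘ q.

j

Read row q, column q: q ∘ q = j.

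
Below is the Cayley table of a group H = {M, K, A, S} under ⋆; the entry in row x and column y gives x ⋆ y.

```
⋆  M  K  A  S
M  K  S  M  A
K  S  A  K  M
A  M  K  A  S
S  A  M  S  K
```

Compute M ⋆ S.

A

Read row M, column S: M ⋆ S = A.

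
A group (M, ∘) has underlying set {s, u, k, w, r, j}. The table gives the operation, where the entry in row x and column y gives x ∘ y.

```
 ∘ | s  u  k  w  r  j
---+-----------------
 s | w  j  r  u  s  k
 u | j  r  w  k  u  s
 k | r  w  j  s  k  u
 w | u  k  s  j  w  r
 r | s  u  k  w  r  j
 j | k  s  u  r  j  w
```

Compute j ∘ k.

u

Read row j, column k: j ∘ k = u.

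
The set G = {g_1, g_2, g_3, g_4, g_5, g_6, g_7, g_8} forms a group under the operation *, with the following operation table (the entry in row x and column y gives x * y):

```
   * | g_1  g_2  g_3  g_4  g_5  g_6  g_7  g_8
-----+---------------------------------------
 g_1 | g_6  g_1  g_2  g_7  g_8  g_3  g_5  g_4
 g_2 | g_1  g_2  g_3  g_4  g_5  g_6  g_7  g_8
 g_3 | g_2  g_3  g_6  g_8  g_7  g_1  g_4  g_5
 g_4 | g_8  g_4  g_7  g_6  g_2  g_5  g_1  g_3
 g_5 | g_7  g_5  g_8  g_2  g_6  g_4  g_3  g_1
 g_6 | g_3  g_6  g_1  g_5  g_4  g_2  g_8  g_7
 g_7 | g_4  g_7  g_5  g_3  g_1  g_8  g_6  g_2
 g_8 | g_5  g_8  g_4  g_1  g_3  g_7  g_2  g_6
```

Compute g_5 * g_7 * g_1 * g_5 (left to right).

g_5 * g_7 = g_3
g_3 * g_1 = g_2
g_2 * g_5 = g_5

g_5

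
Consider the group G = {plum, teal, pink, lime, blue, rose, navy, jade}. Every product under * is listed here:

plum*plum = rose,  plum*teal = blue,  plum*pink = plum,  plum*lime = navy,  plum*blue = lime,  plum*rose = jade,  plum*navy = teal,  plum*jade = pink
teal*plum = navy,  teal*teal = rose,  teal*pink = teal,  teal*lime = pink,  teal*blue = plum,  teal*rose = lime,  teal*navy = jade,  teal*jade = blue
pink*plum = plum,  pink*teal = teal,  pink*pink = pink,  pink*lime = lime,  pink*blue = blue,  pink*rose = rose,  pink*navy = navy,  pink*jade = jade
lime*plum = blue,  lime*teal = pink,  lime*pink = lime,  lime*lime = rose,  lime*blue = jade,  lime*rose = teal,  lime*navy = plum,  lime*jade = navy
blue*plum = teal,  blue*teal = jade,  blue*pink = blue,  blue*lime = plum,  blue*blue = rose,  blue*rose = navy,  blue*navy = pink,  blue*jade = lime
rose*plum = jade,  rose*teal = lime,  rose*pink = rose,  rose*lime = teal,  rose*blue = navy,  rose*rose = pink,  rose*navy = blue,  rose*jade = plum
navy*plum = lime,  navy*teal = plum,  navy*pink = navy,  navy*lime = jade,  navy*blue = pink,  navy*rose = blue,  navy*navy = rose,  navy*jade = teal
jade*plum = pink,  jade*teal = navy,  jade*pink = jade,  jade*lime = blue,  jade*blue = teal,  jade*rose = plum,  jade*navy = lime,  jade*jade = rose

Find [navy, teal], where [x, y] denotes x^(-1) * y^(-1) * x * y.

rose

Identity is pink; from the table navy^(-1) = blue and teal^(-1) = lime.
blue * lime = plum
plum * navy = teal
teal * teal = rose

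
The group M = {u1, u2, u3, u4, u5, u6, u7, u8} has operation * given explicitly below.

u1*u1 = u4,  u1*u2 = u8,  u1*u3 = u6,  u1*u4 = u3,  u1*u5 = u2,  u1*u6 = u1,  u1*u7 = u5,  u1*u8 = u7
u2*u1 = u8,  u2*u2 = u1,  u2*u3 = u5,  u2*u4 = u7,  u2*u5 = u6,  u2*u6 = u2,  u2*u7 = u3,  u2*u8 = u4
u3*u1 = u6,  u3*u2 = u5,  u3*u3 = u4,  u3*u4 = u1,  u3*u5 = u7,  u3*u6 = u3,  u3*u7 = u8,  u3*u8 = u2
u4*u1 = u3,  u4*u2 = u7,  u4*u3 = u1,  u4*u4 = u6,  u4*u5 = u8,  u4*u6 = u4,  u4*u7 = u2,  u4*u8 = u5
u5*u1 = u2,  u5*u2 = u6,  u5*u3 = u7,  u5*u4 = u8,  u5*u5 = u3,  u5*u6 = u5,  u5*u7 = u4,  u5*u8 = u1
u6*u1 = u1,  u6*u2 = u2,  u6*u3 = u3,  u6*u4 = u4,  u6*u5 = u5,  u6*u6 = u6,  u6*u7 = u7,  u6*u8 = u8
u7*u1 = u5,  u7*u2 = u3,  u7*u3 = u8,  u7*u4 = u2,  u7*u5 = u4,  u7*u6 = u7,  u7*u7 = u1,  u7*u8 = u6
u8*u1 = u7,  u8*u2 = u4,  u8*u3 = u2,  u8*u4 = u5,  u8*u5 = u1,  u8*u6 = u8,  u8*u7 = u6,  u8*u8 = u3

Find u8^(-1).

First locate the identity: row u6 matches the header, so u6 is the identity.
Scan row u8 for u6: u8 * u7 = u6. Hence u8^(-1) = u7.

u7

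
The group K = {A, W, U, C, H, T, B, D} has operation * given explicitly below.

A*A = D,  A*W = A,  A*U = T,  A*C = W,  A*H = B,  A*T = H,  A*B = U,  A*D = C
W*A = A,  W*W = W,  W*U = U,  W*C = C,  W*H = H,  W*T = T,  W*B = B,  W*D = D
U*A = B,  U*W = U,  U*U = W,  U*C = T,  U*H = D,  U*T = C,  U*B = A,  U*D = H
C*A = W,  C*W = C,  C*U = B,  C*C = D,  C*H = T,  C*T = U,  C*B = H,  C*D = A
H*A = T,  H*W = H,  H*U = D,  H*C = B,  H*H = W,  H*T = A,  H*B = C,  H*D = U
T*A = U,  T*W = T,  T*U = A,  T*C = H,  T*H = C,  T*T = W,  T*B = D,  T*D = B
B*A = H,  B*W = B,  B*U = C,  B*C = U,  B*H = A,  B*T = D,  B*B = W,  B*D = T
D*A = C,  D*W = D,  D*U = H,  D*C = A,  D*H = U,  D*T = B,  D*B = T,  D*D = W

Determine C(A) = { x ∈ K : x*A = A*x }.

{A, C, D, W}

Compare row A with column A entry by entry.
D*A = C = A*D, so D commutes with A.
H*A = T but A*H = B, so H does not.
Collecting the elements that commute with A: C(A) = {A, C, D, W}.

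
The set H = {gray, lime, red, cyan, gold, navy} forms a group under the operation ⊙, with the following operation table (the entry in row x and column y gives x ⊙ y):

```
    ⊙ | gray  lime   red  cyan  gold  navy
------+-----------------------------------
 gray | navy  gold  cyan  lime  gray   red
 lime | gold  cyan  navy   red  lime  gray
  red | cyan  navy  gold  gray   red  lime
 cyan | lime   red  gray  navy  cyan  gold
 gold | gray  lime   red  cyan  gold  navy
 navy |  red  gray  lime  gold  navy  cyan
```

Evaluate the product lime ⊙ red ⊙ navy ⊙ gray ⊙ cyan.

red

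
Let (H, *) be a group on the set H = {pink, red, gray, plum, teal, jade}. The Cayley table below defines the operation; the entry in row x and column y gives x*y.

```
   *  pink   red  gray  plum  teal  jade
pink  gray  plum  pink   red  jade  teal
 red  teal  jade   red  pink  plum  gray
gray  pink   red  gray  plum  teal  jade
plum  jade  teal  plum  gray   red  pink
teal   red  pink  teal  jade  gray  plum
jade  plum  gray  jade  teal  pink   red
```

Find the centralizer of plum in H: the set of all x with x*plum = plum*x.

Compare row plum with column plum entry by entry.
jade*plum = teal but plum*jade = pink, so jade does not.
Collecting the elements that commute with plum: C(plum) = {gray, plum}.

{gray, plum}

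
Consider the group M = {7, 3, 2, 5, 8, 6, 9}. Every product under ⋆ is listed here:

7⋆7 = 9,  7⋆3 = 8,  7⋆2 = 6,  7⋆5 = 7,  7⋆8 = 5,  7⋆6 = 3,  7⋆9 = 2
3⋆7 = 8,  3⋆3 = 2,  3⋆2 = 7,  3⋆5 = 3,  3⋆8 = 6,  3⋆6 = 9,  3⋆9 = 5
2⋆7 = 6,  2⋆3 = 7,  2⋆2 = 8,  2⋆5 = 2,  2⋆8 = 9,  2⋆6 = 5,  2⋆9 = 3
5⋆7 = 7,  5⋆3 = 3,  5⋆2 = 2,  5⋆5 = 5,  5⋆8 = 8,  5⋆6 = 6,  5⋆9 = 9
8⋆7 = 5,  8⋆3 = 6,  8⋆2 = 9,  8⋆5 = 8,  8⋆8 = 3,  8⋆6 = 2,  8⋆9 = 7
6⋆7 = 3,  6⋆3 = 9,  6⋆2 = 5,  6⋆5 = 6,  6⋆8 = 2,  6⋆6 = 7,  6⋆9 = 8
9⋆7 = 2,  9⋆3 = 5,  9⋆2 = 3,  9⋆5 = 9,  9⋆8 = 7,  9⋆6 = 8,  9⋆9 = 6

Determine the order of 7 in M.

7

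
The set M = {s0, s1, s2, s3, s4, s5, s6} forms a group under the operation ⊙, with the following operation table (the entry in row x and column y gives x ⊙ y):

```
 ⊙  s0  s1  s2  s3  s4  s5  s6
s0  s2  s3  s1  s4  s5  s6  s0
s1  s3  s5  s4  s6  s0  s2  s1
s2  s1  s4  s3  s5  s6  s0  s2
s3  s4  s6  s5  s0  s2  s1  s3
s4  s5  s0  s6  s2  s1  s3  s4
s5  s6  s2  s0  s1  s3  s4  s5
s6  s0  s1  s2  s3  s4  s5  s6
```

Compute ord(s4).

7

The identity element is s6 (its row matches the header).
s4^1 = s4
s4^2 = s4 ⊙ s4 = s1
s4^3 = s1 ⊙ s4 = s0
s4^4 = s0 ⊙ s4 = s5
s4^5 = s5 ⊙ s4 = s3
s4^6 = s3 ⊙ s4 = s2
s4^7 = s2 ⊙ s4 = s6
The first power of s4 equal to the identity is s4^7, so ord(s4) = 7.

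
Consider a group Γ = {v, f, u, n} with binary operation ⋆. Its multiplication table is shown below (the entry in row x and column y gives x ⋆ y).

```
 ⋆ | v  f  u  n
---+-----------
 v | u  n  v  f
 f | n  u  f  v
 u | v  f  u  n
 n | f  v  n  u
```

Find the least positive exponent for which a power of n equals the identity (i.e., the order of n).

2

The identity element is u (its row matches the header).
n^1 = n
n^2 = n ⋆ n = u
The first power of n equal to the identity is n^2, so ord(n) = 2.
(Structurally, Γ here is isomorphic to the Klein four-group V_4.)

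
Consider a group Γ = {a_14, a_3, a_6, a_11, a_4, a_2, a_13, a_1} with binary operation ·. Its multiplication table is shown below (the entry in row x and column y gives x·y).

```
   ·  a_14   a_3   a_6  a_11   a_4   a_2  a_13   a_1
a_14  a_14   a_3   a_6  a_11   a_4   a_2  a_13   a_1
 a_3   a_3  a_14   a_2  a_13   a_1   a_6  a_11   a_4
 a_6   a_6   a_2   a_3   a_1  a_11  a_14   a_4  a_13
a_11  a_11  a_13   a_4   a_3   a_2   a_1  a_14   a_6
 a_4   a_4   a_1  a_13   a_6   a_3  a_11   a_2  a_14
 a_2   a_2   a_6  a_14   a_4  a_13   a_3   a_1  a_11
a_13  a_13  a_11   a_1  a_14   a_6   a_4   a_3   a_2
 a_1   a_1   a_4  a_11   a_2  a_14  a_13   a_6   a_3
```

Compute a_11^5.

a_11^1 = a_11
a_11^2 = a_11·a_11 = a_3
a_11^3 = a_3·a_11 = a_13
a_11^4 = a_13·a_11 = a_14
a_11^5 = a_14·a_11 = a_11

a_11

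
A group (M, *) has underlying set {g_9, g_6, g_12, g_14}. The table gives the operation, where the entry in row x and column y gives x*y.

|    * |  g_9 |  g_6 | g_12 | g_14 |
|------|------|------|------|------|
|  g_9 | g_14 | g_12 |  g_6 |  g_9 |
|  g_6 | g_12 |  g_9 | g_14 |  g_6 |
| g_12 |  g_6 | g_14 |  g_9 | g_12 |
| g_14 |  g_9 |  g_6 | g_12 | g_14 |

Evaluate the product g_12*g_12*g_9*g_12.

g_12

g_12*g_12 = g_9
g_9*g_9 = g_14
g_14*g_12 = g_12
(Structurally, M here is isomorphic to the cyclic group Z_4.)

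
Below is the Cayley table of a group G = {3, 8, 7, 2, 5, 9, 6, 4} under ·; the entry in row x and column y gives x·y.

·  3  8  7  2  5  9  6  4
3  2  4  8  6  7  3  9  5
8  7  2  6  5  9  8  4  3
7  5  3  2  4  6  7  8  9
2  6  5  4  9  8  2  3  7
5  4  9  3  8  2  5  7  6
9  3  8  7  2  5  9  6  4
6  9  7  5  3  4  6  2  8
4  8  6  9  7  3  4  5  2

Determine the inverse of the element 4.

First locate the identity: row 9 matches the header, so 9 is the identity.
Scan row 4 for 9: 4·7 = 9. Hence 4^(-1) = 7.

7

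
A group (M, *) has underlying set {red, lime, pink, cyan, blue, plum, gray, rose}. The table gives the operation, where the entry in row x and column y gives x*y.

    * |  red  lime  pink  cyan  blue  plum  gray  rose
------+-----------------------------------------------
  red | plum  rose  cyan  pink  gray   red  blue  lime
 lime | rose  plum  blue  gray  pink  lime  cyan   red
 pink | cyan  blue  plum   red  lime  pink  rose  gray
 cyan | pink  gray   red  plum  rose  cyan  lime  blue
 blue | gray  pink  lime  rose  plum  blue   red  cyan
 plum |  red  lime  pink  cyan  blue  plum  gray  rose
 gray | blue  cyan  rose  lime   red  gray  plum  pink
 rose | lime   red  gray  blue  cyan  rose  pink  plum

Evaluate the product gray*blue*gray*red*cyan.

lime

gray*blue = red
red*gray = blue
blue*red = gray
gray*cyan = lime
(Structurally, M here is isomorphic to the elementary abelian group (Z_2)^3.)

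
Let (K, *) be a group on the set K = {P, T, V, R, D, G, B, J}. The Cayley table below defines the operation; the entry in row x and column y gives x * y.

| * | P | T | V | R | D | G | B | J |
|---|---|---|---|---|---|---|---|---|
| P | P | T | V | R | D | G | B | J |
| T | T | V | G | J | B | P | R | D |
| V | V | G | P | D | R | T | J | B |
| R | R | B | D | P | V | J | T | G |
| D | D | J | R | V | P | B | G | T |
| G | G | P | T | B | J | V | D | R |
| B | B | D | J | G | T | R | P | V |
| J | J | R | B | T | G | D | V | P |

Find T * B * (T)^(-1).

The identity is P. In row T, the entry P sits in column G, so T^(-1) = G.
T * B = R
R * G = J

J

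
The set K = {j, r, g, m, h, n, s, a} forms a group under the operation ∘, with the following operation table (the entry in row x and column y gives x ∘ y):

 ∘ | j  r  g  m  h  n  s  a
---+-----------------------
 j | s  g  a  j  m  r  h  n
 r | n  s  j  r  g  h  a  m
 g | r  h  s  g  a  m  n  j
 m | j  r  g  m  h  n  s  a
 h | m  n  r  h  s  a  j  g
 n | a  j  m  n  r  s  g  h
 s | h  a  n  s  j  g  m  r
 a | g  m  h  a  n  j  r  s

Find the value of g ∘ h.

a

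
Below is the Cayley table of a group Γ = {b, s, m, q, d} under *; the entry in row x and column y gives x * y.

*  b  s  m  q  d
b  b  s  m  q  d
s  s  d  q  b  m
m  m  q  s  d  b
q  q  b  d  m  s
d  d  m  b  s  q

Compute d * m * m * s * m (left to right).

d * m = b
b * m = m
m * s = q
q * m = d

d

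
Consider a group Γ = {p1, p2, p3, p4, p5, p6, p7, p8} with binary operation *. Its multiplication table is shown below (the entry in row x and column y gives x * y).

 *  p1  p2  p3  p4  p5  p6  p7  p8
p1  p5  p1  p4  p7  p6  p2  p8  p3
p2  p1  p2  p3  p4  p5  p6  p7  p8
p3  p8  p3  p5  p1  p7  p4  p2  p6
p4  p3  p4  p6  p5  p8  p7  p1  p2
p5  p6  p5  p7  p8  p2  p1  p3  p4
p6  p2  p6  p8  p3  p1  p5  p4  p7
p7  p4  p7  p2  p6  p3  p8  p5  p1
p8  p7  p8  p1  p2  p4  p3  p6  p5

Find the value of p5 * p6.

p1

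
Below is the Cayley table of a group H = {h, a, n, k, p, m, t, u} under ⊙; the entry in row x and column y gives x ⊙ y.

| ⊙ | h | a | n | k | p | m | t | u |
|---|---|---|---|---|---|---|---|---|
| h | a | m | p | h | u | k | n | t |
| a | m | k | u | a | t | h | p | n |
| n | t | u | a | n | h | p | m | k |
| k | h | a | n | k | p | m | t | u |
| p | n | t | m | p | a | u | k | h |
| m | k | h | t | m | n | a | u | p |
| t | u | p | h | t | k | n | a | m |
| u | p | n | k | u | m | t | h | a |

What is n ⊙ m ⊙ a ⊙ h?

u

n ⊙ m = p
p ⊙ a = t
t ⊙ h = u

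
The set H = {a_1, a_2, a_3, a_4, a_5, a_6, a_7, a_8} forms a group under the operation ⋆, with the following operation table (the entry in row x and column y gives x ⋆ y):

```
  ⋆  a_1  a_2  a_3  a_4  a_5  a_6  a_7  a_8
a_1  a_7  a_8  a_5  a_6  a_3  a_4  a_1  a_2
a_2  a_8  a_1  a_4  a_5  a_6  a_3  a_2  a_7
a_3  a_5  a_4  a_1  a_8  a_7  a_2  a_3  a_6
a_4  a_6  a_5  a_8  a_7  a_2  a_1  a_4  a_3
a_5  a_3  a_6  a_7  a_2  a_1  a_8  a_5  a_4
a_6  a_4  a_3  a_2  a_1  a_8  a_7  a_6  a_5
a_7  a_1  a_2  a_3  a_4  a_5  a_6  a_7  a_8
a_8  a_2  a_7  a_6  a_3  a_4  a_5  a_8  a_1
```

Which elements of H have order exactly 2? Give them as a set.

{a_1, a_4, a_6}

Identity is a_7. Compute the order of each non-identity element by repeated multiplication:
  a_1: a_1 → a_7  (order 2)
  a_2: a_2 → a_1 → a_8 → a_7  (order 4)
  a_3: a_3 → a_1 → a_5 → a_7  (order 4)
  a_4: a_4 → a_7  (order 2)
  a_5: a_5 → a_1 → a_3 → a_7  (order 4)
  a_6: a_6 → a_7  (order 2)
  a_8: a_8 → a_1 → a_2 → a_7  (order 4)
Elements of order 2: {a_1, a_4, a_6}.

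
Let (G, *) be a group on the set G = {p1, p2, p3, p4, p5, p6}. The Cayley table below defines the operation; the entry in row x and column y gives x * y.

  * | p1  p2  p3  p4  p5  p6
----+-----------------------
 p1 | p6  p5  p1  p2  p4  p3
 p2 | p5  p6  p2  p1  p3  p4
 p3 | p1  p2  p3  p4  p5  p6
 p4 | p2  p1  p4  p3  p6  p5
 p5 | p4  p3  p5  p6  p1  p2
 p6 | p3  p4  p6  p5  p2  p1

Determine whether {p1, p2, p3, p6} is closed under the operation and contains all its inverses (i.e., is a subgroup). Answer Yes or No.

p1 * p2 = p5, which is not in {p1, p2, p3, p6}.
The subset is not closed under *, so it is not a subgroup.

No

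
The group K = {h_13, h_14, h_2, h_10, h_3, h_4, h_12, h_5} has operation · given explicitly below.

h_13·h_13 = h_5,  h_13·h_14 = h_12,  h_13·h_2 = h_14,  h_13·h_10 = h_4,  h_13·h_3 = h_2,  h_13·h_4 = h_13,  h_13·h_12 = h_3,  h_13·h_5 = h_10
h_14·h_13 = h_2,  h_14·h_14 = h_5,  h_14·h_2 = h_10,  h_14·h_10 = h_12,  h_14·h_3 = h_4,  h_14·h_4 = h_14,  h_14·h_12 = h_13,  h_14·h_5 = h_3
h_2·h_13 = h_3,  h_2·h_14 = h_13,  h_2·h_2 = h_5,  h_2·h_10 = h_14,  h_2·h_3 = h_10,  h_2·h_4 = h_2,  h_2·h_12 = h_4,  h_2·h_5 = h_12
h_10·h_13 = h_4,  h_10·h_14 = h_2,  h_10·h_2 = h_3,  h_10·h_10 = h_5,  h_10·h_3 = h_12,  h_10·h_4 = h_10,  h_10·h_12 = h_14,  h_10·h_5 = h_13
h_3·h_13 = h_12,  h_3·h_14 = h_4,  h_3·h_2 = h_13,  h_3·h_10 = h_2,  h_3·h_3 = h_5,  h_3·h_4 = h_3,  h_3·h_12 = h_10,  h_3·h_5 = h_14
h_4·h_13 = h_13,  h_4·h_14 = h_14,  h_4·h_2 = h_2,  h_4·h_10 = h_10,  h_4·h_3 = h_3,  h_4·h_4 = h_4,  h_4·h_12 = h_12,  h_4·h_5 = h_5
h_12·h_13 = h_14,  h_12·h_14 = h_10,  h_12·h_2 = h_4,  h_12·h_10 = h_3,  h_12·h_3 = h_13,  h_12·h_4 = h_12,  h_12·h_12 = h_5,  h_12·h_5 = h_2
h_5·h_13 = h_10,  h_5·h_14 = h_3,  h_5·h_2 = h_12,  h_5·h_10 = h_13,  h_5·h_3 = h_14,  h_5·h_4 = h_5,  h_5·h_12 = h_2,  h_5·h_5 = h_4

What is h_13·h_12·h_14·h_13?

h_13

h_13·h_12 = h_3
h_3·h_14 = h_4
h_4·h_13 = h_13
(Structurally, K here is isomorphic to the quaternion group Q_8.)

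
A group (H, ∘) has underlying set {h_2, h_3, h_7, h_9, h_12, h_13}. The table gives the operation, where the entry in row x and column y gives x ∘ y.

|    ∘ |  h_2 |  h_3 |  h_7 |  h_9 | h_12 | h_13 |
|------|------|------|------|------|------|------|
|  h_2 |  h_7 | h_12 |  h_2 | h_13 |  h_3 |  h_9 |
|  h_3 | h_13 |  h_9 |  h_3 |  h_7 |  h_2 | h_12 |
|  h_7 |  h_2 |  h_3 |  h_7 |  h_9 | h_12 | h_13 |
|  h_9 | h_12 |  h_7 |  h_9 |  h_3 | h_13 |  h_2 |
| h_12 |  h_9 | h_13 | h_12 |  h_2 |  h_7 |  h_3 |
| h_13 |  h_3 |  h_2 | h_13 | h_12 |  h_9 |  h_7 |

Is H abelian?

h_3 ∘ h_13 = h_12 but h_13 ∘ h_3 = h_2.
Since h_3 and h_13 do not commute, H is not abelian.

No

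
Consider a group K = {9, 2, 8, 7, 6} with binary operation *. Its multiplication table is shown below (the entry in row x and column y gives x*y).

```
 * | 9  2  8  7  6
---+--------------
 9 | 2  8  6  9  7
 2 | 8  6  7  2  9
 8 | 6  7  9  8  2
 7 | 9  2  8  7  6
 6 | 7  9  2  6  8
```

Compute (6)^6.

6^1 = 6
6^2 = 6*6 = 8
6^3 = 8*6 = 2
6^4 = 2*6 = 9
6^5 = 9*6 = 7
6^6 = 7*6 = 6
(Structurally, K here is isomorphic to the cyclic group Z_5.)

6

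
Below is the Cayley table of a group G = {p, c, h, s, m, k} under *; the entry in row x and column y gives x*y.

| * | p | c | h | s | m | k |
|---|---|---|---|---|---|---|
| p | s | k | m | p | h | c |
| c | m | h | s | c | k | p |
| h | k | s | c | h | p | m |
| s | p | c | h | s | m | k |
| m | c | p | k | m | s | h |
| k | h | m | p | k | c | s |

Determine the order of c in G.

The identity element is s (its row matches the header).
c^1 = c
c^2 = c*c = h
c^3 = h*c = s
The first power of c equal to the identity is c^3, so ord(c) = 3.

3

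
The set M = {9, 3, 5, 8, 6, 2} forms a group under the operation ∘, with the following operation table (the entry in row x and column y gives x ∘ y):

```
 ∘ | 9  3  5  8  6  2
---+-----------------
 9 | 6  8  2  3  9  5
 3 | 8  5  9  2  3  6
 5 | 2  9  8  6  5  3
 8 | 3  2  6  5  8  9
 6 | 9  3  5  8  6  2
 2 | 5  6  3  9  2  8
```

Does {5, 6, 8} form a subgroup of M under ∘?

Yes

{5, 6, 8} contains the identity 6.
Checking products: every product of two elements of {5, 6, 8} (read from the table) lies in {5, 6, 8}, so the set is closed.
In a finite group, a nonempty closed subset is a subgroup. So {5, 6, 8} ≤ M.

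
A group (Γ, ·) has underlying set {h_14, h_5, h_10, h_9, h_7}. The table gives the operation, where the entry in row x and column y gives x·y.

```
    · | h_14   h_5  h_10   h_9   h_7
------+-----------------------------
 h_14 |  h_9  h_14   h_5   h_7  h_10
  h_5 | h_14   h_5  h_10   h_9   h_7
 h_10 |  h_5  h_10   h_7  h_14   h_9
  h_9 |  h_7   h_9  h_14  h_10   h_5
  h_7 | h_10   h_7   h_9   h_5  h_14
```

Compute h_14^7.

h_9

h_14^1 = h_14
h_14^2 = h_14·h_14 = h_9
h_14^3 = h_9·h_14 = h_7
h_14^4 = h_7·h_14 = h_10
h_14^5 = h_10·h_14 = h_5
h_14^6 = h_5·h_14 = h_14
h_14^7 = h_14·h_14 = h_9
(Structurally, Γ here is isomorphic to the cyclic group Z_5.)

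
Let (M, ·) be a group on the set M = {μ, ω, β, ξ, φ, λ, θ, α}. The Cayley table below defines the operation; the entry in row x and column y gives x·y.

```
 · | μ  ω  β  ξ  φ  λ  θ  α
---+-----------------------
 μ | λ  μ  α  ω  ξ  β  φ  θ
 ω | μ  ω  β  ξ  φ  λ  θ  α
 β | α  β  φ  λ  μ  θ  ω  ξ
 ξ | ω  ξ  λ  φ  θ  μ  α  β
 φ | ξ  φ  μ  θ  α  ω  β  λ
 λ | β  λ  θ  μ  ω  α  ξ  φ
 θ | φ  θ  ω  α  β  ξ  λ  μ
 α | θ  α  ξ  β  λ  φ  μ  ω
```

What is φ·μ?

Read row φ, column μ: φ·μ = ξ.

ξ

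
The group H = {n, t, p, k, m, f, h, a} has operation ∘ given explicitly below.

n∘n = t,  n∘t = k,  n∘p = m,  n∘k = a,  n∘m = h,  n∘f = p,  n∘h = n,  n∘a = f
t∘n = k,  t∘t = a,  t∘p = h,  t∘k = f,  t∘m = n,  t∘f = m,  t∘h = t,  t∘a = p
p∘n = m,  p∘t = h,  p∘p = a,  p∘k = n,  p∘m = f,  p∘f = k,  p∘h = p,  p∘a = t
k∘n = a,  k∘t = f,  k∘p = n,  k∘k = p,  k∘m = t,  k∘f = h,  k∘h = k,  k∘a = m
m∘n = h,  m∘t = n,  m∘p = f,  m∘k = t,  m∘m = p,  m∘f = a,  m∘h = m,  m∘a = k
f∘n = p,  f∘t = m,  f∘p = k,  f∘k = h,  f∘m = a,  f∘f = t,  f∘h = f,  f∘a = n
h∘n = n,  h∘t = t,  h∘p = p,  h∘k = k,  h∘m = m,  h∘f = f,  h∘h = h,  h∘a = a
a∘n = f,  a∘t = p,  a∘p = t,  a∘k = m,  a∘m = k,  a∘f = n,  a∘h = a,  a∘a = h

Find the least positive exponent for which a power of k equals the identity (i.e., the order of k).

8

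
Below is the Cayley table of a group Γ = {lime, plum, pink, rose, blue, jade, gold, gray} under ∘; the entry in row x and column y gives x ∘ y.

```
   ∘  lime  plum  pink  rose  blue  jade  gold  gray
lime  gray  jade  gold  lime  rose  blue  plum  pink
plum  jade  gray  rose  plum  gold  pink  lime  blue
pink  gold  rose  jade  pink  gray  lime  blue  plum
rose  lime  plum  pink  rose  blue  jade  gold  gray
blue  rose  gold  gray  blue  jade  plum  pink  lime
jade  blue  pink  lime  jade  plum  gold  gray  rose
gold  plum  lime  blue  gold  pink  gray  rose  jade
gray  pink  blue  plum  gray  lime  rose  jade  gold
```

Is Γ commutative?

Yes

Check whether the table is symmetric across its main diagonal.
Every entry (row x, col y) equals the entry (row y, col x), so Γ is abelian.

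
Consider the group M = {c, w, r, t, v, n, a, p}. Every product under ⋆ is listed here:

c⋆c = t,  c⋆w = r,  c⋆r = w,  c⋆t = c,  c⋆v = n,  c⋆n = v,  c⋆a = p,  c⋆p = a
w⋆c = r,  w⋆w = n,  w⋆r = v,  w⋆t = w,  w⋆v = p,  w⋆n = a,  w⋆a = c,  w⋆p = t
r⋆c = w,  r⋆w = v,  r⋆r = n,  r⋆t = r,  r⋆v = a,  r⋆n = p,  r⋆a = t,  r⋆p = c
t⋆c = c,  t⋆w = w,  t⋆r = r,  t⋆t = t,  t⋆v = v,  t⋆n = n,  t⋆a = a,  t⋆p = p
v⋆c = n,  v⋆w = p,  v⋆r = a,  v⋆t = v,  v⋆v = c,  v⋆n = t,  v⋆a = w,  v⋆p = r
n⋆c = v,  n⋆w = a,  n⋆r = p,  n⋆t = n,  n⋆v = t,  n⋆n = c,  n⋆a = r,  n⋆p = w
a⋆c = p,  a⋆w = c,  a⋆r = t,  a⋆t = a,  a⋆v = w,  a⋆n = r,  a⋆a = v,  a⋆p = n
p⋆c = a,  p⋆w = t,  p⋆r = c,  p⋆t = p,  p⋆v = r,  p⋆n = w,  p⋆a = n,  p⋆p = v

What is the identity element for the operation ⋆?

The identity e satisfies e ⋆ x = x for all x, so its row in the table reproduces the column headers.
Row t reads: c, w, r, t, v, n, a, p — exactly the header order. So t is the identity.

t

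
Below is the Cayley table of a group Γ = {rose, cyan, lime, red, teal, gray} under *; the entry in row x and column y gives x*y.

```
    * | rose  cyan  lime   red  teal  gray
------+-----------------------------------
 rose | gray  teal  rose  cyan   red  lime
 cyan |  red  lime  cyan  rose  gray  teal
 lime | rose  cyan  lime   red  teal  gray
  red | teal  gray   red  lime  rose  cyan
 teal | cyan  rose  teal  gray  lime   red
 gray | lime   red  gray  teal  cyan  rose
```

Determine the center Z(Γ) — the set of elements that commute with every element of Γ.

An element z is central iff its row equals its column in the table.
For red: red*rose = teal ≠ cyan = rose*red, so red ∉ Z.
Checking each element this way leaves Z(Γ) = {lime}.
(Structurally, Γ here is isomorphic to the symmetric group S_3.)

{lime}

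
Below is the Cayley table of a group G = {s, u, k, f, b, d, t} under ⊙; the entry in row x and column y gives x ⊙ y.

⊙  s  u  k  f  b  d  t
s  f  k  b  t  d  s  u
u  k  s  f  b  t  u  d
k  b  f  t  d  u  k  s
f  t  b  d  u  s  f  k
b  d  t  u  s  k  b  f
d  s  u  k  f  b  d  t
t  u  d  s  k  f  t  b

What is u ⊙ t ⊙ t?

t

u ⊙ t = d
d ⊙ t = t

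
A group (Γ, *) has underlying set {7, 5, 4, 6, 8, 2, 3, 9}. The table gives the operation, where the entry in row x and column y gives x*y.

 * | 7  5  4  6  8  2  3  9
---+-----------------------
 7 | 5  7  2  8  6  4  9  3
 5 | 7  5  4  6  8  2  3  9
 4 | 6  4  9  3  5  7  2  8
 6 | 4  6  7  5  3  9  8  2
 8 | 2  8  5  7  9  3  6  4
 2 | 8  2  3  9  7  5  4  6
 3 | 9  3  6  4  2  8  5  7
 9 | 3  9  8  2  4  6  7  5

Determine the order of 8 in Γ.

The identity element is 5 (its row matches the header).
8^1 = 8
8^2 = 8*8 = 9
8^3 = 9*8 = 4
8^4 = 4*8 = 5
The first power of 8 equal to the identity is 8^4, so ord(8) = 4.

4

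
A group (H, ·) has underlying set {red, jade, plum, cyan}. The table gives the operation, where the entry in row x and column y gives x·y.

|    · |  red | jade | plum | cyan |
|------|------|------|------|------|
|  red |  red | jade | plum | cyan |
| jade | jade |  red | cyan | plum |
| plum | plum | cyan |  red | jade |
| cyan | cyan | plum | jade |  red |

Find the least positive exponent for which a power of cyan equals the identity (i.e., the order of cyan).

2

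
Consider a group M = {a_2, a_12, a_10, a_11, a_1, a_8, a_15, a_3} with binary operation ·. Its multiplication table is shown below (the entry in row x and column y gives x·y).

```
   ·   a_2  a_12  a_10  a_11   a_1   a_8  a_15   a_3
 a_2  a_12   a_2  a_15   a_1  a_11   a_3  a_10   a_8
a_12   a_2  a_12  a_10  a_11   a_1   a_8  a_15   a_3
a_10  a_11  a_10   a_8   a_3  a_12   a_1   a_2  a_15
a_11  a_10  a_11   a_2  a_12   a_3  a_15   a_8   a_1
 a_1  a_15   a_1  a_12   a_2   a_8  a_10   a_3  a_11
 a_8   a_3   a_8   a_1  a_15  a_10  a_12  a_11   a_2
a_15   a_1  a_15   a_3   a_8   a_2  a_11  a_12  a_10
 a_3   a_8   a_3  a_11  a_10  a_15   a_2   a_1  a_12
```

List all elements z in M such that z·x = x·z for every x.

An element z is central iff its row equals its column in the table.
For a_1: a_1·a_2 = a_15 ≠ a_11 = a_2·a_1, so a_1 ∉ Z.
Checking each element this way leaves Z(M) = {a_12, a_8}.

{a_12, a_8}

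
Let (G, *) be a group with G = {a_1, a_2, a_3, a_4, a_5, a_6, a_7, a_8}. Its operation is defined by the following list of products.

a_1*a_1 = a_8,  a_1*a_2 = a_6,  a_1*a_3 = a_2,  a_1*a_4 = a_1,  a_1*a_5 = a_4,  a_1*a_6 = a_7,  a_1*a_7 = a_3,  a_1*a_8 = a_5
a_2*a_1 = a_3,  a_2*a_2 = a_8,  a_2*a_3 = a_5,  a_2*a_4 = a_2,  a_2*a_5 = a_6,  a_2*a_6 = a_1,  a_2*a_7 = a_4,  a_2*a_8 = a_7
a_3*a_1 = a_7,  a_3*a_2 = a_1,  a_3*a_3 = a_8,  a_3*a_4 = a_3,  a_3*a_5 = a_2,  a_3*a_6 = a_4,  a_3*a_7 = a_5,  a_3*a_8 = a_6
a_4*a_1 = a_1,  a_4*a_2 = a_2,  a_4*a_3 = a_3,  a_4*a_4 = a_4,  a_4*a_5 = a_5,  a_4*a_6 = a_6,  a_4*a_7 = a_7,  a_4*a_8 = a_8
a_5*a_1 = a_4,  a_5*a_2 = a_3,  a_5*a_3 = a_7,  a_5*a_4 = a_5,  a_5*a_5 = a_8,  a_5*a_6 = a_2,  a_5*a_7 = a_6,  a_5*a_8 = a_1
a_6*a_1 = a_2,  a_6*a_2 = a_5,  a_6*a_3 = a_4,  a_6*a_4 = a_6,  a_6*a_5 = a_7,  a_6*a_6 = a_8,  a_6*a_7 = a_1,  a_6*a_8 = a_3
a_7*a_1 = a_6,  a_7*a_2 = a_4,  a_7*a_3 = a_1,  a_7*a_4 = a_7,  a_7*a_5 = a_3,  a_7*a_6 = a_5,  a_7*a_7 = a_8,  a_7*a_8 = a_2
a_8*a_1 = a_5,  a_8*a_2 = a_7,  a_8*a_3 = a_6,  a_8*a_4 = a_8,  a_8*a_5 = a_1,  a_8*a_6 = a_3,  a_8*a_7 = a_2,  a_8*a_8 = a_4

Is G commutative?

a_3 * a_1 = a_7 but a_1 * a_3 = a_2.
Since a_3 and a_1 do not commute, G is not abelian.

No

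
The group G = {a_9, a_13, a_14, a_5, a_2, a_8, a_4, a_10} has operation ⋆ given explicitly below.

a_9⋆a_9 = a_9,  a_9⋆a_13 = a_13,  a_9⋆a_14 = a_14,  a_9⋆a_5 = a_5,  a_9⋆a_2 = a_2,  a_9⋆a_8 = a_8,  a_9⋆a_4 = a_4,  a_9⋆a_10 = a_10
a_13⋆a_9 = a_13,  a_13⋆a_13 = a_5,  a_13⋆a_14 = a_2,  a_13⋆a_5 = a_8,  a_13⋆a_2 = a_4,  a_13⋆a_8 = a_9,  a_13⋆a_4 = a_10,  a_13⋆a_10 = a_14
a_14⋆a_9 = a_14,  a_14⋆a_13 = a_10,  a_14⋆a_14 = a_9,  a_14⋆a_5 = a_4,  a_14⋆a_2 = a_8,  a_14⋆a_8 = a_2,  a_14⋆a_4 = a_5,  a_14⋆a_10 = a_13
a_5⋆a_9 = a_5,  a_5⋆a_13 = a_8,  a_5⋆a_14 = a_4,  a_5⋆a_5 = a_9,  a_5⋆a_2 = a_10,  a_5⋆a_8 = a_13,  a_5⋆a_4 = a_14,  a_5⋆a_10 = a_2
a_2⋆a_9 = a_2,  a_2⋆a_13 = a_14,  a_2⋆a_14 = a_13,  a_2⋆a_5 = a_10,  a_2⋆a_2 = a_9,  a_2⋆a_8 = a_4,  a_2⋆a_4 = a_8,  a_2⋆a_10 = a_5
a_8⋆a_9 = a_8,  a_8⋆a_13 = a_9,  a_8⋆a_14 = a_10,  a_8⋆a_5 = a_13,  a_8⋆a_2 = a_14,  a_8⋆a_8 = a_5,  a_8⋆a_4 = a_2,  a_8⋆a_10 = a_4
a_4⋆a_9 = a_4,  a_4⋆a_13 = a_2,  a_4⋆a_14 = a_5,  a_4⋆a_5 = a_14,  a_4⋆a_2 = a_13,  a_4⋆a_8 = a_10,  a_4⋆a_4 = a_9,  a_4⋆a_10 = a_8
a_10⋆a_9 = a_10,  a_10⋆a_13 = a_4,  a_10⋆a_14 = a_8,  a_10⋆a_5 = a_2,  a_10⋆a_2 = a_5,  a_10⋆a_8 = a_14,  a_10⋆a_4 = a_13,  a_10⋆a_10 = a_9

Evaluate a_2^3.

a_2^1 = a_2
a_2^2 = a_2 ⋆ a_2 = a_9
a_2^3 = a_9 ⋆ a_2 = a_2

a_2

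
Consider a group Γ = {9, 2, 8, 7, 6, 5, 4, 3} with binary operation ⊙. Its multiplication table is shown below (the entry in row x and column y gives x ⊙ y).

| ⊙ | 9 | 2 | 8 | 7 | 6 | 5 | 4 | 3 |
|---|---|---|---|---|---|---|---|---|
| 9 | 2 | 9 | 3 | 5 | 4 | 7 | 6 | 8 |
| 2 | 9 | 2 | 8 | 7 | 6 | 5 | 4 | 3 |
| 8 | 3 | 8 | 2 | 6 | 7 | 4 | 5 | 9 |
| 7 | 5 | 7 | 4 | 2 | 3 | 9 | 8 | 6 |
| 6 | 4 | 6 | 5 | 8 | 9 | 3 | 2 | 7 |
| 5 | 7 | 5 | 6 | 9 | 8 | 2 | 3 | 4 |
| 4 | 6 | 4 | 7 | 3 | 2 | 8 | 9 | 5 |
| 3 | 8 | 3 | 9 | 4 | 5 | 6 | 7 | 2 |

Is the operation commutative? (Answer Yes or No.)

4 ⊙ 8 = 7 but 8 ⊙ 4 = 5.
Since 4 and 8 do not commute, Γ is not abelian.

No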